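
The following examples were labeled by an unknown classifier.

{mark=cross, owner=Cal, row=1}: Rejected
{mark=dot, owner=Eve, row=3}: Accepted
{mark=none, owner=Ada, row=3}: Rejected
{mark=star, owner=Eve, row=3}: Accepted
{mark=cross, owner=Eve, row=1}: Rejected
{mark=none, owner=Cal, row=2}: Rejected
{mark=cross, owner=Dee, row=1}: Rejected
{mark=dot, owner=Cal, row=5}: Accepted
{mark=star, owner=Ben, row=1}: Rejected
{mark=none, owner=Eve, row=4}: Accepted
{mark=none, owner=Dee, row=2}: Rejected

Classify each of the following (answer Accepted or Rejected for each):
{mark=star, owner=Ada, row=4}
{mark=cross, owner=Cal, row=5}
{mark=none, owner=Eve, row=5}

Rejected, Accepted, Accepted

Rule: owner is not Ada AND row ≥ 3. This holds for each 'Accepted' example and fails for each 'Rejected' one.
{mark=star, owner=Ada, row=4}: Rejected (owner is Ada, row = 4). {mark=cross, owner=Cal, row=5}: Accepted (owner is Cal, row = 5). {mark=none, owner=Eve, row=5}: Accepted (owner is Eve, row = 5).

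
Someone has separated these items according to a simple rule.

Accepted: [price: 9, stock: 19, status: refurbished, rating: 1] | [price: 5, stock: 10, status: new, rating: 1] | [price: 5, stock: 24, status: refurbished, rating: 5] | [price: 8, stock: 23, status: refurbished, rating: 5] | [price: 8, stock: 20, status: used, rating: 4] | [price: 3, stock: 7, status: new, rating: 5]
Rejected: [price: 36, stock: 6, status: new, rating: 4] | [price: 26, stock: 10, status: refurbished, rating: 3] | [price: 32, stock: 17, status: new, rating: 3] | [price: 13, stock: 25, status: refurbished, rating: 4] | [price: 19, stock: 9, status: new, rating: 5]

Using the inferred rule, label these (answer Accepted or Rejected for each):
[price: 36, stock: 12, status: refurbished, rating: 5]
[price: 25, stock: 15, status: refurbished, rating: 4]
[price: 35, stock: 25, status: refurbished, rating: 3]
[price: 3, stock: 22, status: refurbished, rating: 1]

Rejected, Rejected, Rejected, Accepted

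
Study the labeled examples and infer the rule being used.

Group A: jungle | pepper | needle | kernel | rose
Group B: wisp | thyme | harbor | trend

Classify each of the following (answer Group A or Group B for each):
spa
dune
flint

All 'Group A' examples share one property — even length AND contains 'e' — and every 'Group B' example lacks it.
spa — length 3, no 'e', hence Group B. dune — length 4, has 'e', hence Group A. flint — length 5, no 'e', hence Group B.

Group B, Group A, Group B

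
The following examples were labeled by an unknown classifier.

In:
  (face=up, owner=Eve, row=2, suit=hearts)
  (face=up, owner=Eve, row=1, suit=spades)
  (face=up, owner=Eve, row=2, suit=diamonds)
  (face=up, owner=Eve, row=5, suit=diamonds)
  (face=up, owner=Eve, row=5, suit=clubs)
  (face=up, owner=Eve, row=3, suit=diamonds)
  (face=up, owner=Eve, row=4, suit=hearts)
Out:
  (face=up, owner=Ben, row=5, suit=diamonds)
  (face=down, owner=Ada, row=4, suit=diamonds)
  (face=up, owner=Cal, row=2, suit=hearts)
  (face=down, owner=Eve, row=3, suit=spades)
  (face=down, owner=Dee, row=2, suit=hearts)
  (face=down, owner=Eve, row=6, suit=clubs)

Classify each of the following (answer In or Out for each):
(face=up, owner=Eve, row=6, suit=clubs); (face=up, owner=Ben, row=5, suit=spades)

In, Out

The distinguishing property — face is up AND owner is Eve — holds for all the 'In' cases and none of the 'Out' cases.
In: (face=up, owner=Eve, row=6, suit=clubs), since face is up, owner is Eve.
Out: (face=up, owner=Ben, row=5, suit=spades), since face is up, owner is Ben.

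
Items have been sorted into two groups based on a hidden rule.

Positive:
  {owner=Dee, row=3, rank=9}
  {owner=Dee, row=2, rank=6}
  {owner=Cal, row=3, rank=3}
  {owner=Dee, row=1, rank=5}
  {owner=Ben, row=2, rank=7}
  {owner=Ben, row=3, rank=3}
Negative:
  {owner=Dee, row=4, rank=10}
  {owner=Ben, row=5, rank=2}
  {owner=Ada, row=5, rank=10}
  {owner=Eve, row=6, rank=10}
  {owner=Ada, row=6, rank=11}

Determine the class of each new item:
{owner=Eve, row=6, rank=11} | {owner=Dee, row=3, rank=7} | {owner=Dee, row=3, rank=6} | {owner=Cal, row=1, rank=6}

Negative, Positive, Positive, Positive

The pattern is that an item is 'Positive' exactly when: row ≤ 3.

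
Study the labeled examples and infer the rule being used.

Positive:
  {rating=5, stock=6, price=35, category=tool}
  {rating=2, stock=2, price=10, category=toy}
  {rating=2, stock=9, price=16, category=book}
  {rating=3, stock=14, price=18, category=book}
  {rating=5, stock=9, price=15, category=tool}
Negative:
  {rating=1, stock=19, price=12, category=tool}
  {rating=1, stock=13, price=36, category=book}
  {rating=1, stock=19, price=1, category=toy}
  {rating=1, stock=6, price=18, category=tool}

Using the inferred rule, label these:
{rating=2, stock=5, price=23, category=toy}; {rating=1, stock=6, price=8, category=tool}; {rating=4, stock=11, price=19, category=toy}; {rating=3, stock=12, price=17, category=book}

The pattern is that an item is 'Positive' exactly when: rating ≥ 2.
{rating=2, stock=5, price=23, category=toy}: rating = 2, matches → Positive.
{rating=1, stock=6, price=8, category=tool}: rating = 1, fails this test → Negative.
{rating=4, stock=11, price=19, category=toy}: rating = 4, matches → Positive.
{rating=3, stock=12, price=17, category=book}: rating = 3, matches → Positive.

Positive, Negative, Positive, Positive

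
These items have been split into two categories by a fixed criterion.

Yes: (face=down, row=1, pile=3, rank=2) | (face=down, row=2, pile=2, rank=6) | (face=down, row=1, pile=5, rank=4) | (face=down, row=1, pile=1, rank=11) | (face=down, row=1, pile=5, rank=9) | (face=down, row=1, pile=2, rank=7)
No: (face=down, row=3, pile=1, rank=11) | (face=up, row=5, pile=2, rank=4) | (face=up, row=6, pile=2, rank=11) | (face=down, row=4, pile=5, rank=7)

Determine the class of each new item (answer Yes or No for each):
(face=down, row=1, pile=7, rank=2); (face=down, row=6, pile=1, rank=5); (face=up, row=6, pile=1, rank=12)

The simplest hypothesis consistent with all the labels is: row ≤ 2.
(face=down, row=1, pile=7, rank=2): row = 1, satisfies this → Yes.
(face=down, row=6, pile=1, rank=5): row = 6, lacks this property → No.
(face=up, row=6, pile=1, rank=12): row = 6, lacks this property → No.

Yes, No, No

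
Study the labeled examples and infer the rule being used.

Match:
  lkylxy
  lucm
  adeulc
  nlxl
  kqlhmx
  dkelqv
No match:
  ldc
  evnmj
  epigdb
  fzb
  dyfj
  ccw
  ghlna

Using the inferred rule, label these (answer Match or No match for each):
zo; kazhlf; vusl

One predicate separates the groups cleanly: even length AND contains 'l'.
zo: length 2, no 'l', fails the rule → No match. kazhlf: length 6, has 'l', has this property → Match. vusl: length 4, has 'l', has this property → Match.

No match, Match, Match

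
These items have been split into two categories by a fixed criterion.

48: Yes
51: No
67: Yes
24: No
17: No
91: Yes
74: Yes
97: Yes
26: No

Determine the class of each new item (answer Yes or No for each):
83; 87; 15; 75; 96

Every 'Yes' example satisfies: digit sum ≥ 9. None of the 'No' examples do.
83: digit sum 8+3 = 11, fits → Yes. 87: digit sum 8+7 = 15, fits → Yes. 15: digit sum 1+5 = 6, does not pass → No. 75: digit sum 7+5 = 12, fits → Yes. 96: digit sum 9+6 = 15, fits → Yes.

Yes, Yes, No, Yes, Yes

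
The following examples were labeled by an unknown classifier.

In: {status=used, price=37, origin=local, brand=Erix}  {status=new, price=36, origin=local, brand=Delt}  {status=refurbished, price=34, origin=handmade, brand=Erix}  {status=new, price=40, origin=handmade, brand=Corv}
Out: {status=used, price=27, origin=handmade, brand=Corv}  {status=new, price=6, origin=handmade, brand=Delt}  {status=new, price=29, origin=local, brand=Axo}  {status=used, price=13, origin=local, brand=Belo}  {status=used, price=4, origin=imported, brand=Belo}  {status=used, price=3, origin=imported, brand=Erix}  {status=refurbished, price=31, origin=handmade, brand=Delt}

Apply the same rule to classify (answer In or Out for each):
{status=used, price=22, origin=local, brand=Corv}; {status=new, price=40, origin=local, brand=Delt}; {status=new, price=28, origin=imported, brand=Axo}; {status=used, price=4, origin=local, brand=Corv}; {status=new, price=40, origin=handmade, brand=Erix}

Out, In, Out, Out, In

The distinguishing property — price ≥ 34 — holds for all the 'In' cases and none of the 'Out' cases.
{status=used, price=22, origin=local, brand=Corv}: price = 22, does not fit → Out. {status=new, price=40, origin=local, brand=Delt}: price = 40, passes → In. {status=new, price=28, origin=imported, brand=Axo}: price = 28, does not fit → Out. {status=used, price=4, origin=local, brand=Corv}: price = 4, does not fit → Out. {status=new, price=40, origin=handmade, brand=Erix}: price = 40, passes → In.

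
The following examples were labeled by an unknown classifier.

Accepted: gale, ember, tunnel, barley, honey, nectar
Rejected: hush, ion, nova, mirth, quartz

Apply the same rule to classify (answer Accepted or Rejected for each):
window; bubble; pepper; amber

Rejected, Accepted, Accepted, Accepted

The common property of the 'Accepted' items is: contains 'e'. No 'Rejected' item has it.
window: Rejected (no 'e').
bubble: Accepted (has 'e').
pepper: Accepted (has 'e').
amber: Accepted (has 'e').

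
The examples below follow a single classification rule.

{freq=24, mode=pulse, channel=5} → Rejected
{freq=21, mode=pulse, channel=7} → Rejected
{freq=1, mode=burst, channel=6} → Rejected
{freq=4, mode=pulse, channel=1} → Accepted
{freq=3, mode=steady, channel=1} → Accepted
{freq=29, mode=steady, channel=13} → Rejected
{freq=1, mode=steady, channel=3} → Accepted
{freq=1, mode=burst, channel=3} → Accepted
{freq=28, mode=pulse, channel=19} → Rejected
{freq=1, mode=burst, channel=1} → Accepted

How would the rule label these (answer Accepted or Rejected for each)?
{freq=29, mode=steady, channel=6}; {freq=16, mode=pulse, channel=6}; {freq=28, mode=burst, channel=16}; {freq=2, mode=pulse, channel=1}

The common property of the 'Accepted' items is: channel ≤ 3. No 'Rejected' item has it.
{freq=29, mode=steady, channel=6} — channel = 6, hence Rejected. {freq=16, mode=pulse, channel=6} — channel = 6, hence Rejected. {freq=28, mode=burst, channel=16} — channel = 16, hence Rejected. {freq=2, mode=pulse, channel=1} — channel = 1, hence Accepted.

Rejected, Rejected, Rejected, Accepted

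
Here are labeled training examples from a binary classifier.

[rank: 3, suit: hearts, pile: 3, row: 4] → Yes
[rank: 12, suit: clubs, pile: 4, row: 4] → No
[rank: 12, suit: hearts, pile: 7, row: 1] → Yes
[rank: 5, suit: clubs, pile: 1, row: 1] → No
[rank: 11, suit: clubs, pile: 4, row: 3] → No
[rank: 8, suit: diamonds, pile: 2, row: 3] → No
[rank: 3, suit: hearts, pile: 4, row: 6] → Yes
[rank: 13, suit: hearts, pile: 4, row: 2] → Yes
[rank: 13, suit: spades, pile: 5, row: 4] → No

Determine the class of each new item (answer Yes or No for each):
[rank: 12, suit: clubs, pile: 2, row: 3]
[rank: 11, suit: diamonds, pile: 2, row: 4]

No, No

The common property of the 'Yes' items is: suit is hearts. No 'No' item has it.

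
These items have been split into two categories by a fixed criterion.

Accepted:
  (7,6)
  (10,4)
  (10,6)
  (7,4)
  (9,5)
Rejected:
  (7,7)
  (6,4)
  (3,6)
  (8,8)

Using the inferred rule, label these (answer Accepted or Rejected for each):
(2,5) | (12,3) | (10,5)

The simplest hypothesis consistent with all the labels is: first > second AND sum ≥ 11.
(2,5): 2 < 5, 2+5 = 7 — doesn't match, so Rejected.
(12,3): 12 > 3, 12+3 = 15 — fits, so Accepted.
(10,5): 10 > 5, 10+5 = 15 — fits, so Accepted.

Rejected, Accepted, Accepted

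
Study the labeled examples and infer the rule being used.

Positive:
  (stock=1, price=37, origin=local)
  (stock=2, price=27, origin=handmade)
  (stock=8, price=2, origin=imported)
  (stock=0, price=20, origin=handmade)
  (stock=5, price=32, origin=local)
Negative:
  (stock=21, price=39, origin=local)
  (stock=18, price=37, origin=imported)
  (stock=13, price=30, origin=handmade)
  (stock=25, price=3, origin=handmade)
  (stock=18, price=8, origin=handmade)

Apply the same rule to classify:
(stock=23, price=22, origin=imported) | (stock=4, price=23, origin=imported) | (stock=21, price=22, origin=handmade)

Negative, Positive, Negative

The rule appears to be: stock ≤ 8.
(stock=23, price=22, origin=imported) — stock = 23, hence Negative. (stock=4, price=23, origin=imported) — stock = 4, hence Positive. (stock=21, price=22, origin=handmade) — stock = 21, hence Negative.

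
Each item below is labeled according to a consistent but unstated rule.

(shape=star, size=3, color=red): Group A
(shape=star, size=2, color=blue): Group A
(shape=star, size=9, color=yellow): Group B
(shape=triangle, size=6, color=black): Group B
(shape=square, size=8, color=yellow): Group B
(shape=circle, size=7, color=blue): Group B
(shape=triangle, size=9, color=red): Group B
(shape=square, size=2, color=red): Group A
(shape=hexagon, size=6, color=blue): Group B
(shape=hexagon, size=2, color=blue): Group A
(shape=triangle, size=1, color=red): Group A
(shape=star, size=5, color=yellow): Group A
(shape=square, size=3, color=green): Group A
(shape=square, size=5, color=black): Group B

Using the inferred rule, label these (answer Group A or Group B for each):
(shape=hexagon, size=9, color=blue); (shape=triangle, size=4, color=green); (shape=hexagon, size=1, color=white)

The pattern is that an item is 'Group A' exactly when: color is not black AND size ≤ 5.

Group B, Group A, Group A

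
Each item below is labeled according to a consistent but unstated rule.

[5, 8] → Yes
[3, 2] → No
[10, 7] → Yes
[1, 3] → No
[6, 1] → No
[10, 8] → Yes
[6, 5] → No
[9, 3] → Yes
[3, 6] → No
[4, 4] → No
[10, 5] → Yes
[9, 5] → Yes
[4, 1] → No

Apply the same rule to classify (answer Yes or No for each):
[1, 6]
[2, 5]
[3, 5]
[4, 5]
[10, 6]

No, No, No, No, Yes

The simplest hypothesis consistent with all the labels is: sum ≥ 12.
[1, 6]: No (1+6 = 7). [2, 5]: No (2+5 = 7). [3, 5]: No (3+5 = 8). [4, 5]: No (4+5 = 9). [10, 6]: Yes (10+6 = 16).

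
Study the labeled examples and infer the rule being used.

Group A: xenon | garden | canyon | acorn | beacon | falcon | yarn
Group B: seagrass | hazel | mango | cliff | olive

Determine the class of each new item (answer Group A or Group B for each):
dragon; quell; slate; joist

Group A, Group B, Group B, Group B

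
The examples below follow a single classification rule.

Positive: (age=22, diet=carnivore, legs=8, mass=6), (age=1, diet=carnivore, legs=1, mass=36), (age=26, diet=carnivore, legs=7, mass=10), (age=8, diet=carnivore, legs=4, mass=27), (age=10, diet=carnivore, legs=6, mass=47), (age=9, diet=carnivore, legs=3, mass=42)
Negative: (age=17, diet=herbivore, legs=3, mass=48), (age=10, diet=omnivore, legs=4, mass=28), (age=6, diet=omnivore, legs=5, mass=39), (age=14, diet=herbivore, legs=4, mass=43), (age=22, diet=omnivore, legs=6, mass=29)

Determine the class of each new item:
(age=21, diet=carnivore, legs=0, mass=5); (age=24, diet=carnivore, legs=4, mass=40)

Positive, Positive

The pattern is that an item is 'Positive' exactly when: diet is carnivore.
(age=21, diet=carnivore, legs=0, mass=5): diet is carnivore, qualifies → Positive.
(age=24, diet=carnivore, legs=4, mass=40): diet is carnivore, qualifies → Positive.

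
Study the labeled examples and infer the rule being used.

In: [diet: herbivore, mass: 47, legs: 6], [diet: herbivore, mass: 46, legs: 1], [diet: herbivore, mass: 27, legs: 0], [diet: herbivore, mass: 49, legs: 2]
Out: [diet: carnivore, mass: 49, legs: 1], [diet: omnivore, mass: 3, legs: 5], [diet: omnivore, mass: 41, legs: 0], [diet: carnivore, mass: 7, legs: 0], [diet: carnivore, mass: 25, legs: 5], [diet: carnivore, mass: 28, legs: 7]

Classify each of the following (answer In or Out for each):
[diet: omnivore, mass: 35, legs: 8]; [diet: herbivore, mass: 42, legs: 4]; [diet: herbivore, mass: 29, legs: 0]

Out, In, In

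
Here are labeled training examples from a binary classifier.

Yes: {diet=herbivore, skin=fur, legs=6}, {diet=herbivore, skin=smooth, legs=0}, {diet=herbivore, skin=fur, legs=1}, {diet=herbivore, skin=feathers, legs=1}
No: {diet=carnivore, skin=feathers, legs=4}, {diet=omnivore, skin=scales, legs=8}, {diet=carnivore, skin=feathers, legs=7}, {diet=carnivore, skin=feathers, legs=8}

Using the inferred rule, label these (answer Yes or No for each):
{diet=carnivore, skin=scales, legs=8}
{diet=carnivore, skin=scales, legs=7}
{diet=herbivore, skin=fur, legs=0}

No, No, Yes

Comparing the two groups points to one rule — diet is herbivore.
{diet=carnivore, skin=scales, legs=8}: diet is carnivore — fails the rule, so No. {diet=carnivore, skin=scales, legs=7}: diet is carnivore — fails the rule, so No. {diet=herbivore, skin=fur, legs=0}: diet is herbivore — satisfies this, so Yes.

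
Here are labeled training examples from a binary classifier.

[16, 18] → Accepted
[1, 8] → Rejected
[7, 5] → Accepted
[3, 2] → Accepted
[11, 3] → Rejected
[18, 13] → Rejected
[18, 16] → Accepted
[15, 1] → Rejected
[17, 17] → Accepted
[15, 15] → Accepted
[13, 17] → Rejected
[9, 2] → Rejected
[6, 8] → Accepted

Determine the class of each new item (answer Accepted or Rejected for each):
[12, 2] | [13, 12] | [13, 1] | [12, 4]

Rejected, Accepted, Rejected, Rejected

The classifier is using: |first − second| ≤ 2.
[12, 2] — |12−2| = 10, hence Rejected.
[13, 12] — |13−12| = 1, hence Accepted.
[13, 1] — |13−1| = 12, hence Rejected.
[12, 4] — |12−4| = 8, hence Rejected.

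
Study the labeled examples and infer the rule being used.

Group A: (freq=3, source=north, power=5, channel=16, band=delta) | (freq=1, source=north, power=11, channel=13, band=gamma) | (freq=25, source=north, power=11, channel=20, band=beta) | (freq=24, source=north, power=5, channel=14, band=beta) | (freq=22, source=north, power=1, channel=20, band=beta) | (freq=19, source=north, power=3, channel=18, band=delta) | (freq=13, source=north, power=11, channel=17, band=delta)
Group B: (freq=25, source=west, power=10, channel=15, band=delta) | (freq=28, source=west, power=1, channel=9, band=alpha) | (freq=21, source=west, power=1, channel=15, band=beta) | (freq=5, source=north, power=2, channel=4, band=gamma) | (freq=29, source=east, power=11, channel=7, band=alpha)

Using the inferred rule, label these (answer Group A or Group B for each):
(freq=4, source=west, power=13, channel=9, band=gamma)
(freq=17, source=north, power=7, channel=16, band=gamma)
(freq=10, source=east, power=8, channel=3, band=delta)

Group B, Group A, Group B

The common property of the 'Group A' items is: source is north AND channel ≥ 7. No 'Group B' item has it.
(freq=4, source=west, power=13, channel=9, band=gamma) → source is west, channel = 9 → Group B. (freq=17, source=north, power=7, channel=16, band=gamma) → source is north, channel = 16 → Group A. (freq=10, source=east, power=8, channel=3, band=delta) → source is east, channel = 3 → Group B.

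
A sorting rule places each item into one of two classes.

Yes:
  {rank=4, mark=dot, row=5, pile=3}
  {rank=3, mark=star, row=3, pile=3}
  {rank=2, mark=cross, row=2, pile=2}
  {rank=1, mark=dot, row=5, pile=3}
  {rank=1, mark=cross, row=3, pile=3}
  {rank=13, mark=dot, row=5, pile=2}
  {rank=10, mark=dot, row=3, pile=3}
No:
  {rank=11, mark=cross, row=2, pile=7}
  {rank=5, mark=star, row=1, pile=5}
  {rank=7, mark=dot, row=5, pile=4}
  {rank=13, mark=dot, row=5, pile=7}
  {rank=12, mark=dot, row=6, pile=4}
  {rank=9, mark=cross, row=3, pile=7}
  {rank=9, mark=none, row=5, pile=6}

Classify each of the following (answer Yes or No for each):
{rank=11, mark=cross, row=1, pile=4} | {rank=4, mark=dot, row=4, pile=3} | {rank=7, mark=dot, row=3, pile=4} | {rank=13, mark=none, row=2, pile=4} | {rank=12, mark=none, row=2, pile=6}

All 'Yes' examples share one property — pile ≤ 3 — and every 'No' example lacks it.

No, Yes, No, No, No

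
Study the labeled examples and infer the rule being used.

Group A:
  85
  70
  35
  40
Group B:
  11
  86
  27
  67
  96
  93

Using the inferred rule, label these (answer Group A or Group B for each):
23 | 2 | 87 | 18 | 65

Checking candidate rules against both groups, what survives is: multiple of 5.

Group B, Group B, Group B, Group B, Group A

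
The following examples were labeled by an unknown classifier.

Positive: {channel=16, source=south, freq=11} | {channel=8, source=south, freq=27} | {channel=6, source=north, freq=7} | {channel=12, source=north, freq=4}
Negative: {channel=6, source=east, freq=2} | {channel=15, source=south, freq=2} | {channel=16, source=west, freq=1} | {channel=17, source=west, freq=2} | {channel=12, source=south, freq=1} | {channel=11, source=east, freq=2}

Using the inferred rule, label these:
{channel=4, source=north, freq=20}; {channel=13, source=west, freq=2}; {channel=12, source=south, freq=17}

The classifier is using: freq ≥ 4.
{channel=4, source=north, freq=20}: freq = 20, fits → Positive.
{channel=13, source=west, freq=2}: freq = 2, lacks this property → Negative.
{channel=12, source=south, freq=17}: freq = 17, fits → Positive.

Positive, Negative, Positive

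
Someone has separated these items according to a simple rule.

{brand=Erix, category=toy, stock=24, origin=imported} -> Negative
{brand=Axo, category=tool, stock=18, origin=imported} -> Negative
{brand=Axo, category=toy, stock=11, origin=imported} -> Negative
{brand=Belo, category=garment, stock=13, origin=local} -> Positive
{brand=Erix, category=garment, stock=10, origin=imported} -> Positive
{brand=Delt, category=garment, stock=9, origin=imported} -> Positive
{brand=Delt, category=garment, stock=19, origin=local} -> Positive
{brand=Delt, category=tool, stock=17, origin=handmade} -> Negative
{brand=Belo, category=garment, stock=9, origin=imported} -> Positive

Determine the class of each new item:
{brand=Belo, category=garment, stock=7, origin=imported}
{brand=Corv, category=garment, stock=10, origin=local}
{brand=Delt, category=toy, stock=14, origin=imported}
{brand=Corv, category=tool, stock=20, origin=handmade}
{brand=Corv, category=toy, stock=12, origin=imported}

Positive, Positive, Negative, Negative, Negative

A rule that fits every label: category is garment — true of each 'Positive' example, false of each 'Negative' one.
{brand=Belo, category=garment, stock=7, origin=imported}: category is garment — has this property, so Positive.
{brand=Corv, category=garment, stock=10, origin=local}: category is garment — has this property, so Positive.
{brand=Delt, category=toy, stock=14, origin=imported}: category is toy — fails this test, so Negative.
{brand=Corv, category=tool, stock=20, origin=handmade}: category is tool — fails this test, so Negative.
{brand=Corv, category=toy, stock=12, origin=imported}: category is toy — fails this test, so Negative.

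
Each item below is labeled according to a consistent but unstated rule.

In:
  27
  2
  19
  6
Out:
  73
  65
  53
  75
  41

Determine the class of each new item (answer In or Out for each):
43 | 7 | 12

Out, In, In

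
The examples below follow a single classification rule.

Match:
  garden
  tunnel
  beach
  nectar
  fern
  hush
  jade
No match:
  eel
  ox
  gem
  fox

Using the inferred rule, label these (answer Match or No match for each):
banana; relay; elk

Every 'Match' example satisfies: length ≥ 4. None of the 'No match' examples do.
banana: length 6, fits → Match.
relay: length 5, fits → Match.
elk: length 3, fails the rule → No match.

Match, Match, No match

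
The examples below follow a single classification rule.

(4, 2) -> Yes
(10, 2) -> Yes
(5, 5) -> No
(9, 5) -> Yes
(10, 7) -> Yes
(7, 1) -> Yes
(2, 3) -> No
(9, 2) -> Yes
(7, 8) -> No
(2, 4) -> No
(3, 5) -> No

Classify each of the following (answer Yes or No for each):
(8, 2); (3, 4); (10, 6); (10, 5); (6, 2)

'Yes' ⟺ first > second.
(8, 2) — 8 > 2, hence Yes. (3, 4) — 3 < 4, hence No. (10, 6) — 10 > 6, hence Yes. (10, 5) — 10 > 5, hence Yes. (6, 2) — 6 > 2, hence Yes.

Yes, No, Yes, Yes, Yes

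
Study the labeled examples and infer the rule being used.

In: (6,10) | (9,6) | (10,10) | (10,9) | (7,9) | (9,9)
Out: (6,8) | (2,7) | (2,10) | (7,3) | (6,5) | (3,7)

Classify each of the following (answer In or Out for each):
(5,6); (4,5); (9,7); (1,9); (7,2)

Out, Out, In, Out, Out

The common property of the 'In' items is: sum ≥ 15. No 'Out' item has it.
(5,6): 5+6 = 11 — lacks this property, so Out. (4,5): 4+5 = 9 — lacks this property, so Out. (9,7): 9+7 = 16 — meets the rule, so In. (1,9): 1+9 = 10 — lacks this property, so Out. (7,2): 7+2 = 9 — lacks this property, so Out.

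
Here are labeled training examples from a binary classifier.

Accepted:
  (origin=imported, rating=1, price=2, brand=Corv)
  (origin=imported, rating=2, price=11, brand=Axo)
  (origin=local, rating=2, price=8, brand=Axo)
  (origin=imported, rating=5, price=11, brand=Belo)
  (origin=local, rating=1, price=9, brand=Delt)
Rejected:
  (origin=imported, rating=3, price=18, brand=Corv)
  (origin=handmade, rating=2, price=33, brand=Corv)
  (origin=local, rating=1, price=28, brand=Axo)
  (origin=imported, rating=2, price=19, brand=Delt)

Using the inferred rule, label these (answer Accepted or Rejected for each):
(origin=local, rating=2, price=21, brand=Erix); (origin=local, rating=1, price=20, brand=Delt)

Rejected, Rejected

The classifier is using: price ≤ 11.
(origin=local, rating=2, price=21, brand=Erix): Rejected (price = 21).
(origin=local, rating=1, price=20, brand=Delt): Rejected (price = 20).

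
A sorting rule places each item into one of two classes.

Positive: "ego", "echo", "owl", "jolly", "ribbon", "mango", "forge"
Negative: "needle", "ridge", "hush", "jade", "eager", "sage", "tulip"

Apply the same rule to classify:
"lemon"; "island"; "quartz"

The simplest hypothesis consistent with all the labels is: contains 'o'.
"lemon" — has 'o', hence Positive. "island" — no 'o', hence Negative. "quartz" — no 'o', hence Negative.

Positive, Negative, Negative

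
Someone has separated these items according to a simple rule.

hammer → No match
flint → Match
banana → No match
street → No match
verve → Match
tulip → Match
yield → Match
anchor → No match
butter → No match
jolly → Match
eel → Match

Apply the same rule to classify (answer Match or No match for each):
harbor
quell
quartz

No match, Match, No match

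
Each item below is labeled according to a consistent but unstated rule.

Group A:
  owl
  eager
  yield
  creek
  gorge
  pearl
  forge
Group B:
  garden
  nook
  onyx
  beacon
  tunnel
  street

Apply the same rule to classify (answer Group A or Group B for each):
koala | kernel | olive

Group A, Group B, Group A

All 'Group A' examples share one property — odd length — and every 'Group B' example lacks it.
koala: length 5 — fits, so Group A.
kernel: length 6 — fails the rule, so Group B.
olive: length 5 — fits, so Group A.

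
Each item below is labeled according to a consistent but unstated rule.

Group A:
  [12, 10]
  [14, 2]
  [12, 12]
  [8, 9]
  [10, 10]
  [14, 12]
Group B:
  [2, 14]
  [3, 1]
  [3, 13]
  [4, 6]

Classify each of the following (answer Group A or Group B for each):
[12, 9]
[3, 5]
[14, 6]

Rule: first ≥ 6. This holds for each 'Group A' example and fails for each 'Group B' one.
Group A: [12, 9], since first 12. Group B: [3, 5], since first 3. Group A: [14, 6], since first 14.

Group A, Group B, Group A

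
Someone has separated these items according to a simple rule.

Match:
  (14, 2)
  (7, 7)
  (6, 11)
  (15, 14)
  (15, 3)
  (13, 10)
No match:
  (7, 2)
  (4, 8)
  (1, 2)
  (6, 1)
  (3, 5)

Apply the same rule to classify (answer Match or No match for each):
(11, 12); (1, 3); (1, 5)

Match, No match, No match

The common property of the 'Match' items is: sum ≥ 14. No 'No match' item has it.
(11, 12): 11+12 = 23 — qualifies, so Match.
(1, 3): 1+3 = 4 — does not pass, so No match.
(1, 5): 1+5 = 6 — does not pass, so No match.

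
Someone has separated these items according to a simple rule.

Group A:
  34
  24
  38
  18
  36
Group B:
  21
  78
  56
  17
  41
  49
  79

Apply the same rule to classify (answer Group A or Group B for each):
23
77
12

The rule appears to be: even AND at most 38.
23: Group B (23 is odd, 23 ≤ 38). 77: Group B (77 is odd, 77 > 38). 12: Group A (12 is even, 12 ≤ 38).

Group B, Group B, Group A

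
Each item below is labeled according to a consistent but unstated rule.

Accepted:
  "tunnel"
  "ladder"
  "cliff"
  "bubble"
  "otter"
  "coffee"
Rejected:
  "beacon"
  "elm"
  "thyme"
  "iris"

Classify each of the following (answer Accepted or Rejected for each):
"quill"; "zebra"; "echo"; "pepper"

Accepted, Rejected, Rejected, Accepted

The classifier is using: has a double letter.
"quill" → 'll' doubled → Accepted.
"zebra" → no doubled letter → Rejected.
"echo" → no doubled letter → Rejected.
"pepper" → 'pp' doubled → Accepted.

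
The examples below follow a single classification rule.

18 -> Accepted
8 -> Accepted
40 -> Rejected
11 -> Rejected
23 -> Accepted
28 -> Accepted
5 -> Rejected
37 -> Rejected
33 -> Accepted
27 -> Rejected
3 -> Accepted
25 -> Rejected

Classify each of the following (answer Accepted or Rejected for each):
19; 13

The common property of the 'Accepted' items is: ≡ 3 (mod 5). No 'Rejected' item has it.
19: Rejected (19 mod 5 = 4). 13: Accepted (13 mod 5 = 3).

Rejected, Accepted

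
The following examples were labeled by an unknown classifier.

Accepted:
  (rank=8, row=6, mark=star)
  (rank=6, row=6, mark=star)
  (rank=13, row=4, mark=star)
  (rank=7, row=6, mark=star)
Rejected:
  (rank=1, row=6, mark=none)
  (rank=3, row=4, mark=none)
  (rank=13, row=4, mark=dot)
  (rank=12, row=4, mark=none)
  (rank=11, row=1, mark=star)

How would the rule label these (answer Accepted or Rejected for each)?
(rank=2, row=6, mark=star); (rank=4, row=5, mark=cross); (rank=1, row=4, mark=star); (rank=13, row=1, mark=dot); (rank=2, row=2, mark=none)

A rule that fits every label: mark is star AND row ≥ 4 — true of each 'Accepted' example, false of each 'Rejected' one.
Accepted: (rank=2, row=6, mark=star), since mark is star, row = 6. Rejected: (rank=4, row=5, mark=cross), since mark is cross, row = 5. Accepted: (rank=1, row=4, mark=star), since mark is star, row = 4. Rejected: (rank=13, row=1, mark=dot), since mark is dot, row = 1. Rejected: (rank=2, row=2, mark=none), since mark is none, row = 2.

Accepted, Rejected, Accepted, Rejected, Rejected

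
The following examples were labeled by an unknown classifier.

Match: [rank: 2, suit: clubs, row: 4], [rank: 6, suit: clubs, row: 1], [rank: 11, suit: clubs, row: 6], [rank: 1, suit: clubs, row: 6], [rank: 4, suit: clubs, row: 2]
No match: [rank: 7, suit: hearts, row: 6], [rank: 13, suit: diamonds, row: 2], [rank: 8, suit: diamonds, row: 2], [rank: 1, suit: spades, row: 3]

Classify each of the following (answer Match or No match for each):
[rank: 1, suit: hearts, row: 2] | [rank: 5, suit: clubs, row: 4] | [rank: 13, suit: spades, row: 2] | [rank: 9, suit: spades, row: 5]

No match, Match, No match, No match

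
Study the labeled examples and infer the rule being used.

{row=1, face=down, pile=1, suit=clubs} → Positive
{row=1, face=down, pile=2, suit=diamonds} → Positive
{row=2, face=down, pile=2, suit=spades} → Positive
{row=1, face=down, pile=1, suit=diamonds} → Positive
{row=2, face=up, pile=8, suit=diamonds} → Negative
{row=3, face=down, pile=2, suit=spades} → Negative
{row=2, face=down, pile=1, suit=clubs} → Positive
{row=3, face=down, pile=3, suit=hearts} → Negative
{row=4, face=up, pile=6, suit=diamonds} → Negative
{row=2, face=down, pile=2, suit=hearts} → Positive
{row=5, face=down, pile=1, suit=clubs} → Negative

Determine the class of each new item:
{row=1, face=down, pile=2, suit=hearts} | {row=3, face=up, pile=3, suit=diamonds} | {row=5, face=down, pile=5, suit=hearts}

Positive, Negative, Negative

The classifier is using: face is down AND row ≤ 2.
{row=1, face=down, pile=2, suit=hearts} — face is down, row = 1, hence Positive.
{row=3, face=up, pile=3, suit=diamonds} — face is up, row = 3, hence Negative.
{row=5, face=down, pile=5, suit=hearts} — face is down, row = 5, hence Negative.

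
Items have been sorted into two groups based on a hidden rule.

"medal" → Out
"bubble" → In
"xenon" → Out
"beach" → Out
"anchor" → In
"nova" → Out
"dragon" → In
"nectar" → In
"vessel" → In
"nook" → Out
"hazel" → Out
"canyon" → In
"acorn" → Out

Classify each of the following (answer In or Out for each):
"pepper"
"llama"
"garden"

In, Out, In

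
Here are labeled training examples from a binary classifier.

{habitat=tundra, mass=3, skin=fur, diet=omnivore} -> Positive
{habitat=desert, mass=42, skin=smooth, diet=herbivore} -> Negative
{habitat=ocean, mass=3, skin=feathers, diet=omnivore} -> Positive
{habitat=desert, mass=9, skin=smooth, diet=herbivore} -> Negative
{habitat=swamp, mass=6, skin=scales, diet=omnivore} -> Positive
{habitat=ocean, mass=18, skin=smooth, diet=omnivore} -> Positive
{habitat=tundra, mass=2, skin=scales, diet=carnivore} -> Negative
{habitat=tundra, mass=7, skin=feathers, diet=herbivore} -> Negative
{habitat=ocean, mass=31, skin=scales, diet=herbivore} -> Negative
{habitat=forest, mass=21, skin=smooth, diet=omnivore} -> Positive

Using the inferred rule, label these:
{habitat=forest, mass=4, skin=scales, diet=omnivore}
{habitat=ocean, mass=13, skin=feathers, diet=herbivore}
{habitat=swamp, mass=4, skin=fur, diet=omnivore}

'Positive' ⟺ diet is omnivore.
{habitat=forest, mass=4, skin=scales, diet=omnivore}: diet is omnivore, satisfies this → Positive.
{habitat=ocean, mass=13, skin=feathers, diet=herbivore}: diet is herbivore, fails the rule → Negative.
{habitat=swamp, mass=4, skin=fur, diet=omnivore}: diet is omnivore, satisfies this → Positive.

Positive, Negative, Positive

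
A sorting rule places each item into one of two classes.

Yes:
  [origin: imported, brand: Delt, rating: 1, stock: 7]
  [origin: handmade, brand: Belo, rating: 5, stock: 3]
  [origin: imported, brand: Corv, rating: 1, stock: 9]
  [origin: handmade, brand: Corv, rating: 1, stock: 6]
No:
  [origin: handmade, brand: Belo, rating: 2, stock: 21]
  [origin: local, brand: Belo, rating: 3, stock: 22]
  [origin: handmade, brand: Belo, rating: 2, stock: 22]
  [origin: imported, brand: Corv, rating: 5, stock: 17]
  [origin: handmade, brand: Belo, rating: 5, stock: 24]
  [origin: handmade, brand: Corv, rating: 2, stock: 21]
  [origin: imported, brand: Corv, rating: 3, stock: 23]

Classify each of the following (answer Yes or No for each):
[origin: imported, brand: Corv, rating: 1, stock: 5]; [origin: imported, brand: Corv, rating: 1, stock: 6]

A rule that fits every label: stock ≤ 9 — true of each 'Yes' example, false of each 'No' one.
[origin: imported, brand: Corv, rating: 1, stock: 5]: Yes (stock = 5).
[origin: imported, brand: Corv, rating: 1, stock: 6]: Yes (stock = 6).

Yes, Yes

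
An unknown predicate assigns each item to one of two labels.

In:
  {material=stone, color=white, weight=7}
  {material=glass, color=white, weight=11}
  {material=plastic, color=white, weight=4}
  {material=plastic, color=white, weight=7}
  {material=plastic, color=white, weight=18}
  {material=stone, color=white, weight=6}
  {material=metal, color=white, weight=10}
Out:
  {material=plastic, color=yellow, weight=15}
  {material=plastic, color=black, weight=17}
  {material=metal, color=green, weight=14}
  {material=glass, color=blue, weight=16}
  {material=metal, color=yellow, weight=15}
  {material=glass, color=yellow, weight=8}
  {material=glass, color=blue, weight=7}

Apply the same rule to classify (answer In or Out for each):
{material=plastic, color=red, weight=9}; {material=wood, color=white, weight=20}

One predicate separates the groups cleanly: color is white.
{material=plastic, color=red, weight=9}: color is red, doesn't qualify → Out. {material=wood, color=white, weight=20}: color is white, meets the rule → In.

Out, In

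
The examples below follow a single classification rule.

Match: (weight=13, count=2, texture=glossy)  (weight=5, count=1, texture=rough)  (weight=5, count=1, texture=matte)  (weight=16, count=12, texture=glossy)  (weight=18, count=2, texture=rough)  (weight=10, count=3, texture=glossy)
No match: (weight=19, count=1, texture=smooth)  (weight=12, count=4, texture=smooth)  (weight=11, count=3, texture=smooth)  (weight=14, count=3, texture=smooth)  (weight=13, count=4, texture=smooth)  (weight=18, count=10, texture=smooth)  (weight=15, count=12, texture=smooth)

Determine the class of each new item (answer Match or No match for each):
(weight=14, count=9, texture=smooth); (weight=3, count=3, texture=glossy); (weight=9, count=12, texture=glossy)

No match, Match, Match

The rule appears to be: texture is not smooth.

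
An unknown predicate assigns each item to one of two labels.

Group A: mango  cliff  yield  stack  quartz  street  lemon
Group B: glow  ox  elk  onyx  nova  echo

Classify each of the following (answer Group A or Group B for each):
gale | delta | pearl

Group B, Group A, Group A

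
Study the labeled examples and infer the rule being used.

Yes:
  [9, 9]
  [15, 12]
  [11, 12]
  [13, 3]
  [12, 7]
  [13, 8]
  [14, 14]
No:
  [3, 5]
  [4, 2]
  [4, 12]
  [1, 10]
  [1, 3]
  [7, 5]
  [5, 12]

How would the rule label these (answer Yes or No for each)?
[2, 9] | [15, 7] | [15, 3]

No, Yes, Yes

The rule appears to be: first ≥ 8.
[2, 9]: first 2 — does not fit, so No. [15, 7]: first 15 — fits, so Yes. [15, 3]: first 15 — fits, so Yes.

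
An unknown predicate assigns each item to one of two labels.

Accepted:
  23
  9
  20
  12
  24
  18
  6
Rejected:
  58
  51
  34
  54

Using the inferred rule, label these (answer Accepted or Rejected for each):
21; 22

Accepted, Accepted

The rule appears to be: at most 24.
21: 21 ≤ 24 — meets the rule, so Accepted. 22: 22 ≤ 24 — meets the rule, so Accepted.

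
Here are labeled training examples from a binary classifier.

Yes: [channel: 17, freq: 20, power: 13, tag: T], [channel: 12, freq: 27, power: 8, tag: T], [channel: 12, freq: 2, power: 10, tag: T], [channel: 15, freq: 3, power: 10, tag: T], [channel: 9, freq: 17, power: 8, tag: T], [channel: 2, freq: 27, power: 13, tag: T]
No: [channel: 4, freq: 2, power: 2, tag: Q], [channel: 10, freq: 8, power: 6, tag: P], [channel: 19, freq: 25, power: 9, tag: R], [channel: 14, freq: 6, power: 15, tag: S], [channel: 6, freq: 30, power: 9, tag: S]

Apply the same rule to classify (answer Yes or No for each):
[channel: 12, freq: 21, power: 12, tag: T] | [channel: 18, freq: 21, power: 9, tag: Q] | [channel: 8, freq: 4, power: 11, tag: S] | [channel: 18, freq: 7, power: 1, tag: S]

Rule: tag is T. This holds for each 'Yes' example and fails for each 'No' one.

Yes, No, No, No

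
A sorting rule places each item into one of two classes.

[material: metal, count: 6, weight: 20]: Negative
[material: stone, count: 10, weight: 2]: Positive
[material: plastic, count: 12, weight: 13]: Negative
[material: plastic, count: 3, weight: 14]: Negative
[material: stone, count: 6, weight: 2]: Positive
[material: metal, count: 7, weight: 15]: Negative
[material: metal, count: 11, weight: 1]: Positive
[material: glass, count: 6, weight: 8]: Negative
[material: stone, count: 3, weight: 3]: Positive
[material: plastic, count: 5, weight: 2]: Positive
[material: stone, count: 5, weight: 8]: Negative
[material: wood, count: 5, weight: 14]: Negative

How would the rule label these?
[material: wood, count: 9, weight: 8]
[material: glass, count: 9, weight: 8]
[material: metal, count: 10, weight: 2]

Negative, Negative, Positive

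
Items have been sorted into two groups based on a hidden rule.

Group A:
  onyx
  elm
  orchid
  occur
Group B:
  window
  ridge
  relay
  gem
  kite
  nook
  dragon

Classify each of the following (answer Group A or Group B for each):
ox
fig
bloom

Group A, Group B, Group B

One predicate separates the groups cleanly: starts with a vowel.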